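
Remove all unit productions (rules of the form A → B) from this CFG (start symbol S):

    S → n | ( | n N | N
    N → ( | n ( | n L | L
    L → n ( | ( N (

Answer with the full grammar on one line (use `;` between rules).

Unit pairs: N ⇒* {L}; S ⇒* {L, N}.
For each unit pair (A, B), copy every non-unit production of B to A, then drop all unit productions.

S → n ( | ( N ( | n | ( | n N | n L; N → n ( | ( N ( | ( | n L; L → n ( | ( N (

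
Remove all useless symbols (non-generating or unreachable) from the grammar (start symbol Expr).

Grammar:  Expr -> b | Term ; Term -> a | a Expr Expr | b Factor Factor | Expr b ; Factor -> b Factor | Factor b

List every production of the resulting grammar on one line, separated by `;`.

Expr -> b | Term; Term -> a | a Expr Expr | Expr b

Generating nonterminals: {Expr, Term}.
Reachable from Expr after that: {Expr, Term}.
Removed useless symbols: {Factor} and every production mentioning them.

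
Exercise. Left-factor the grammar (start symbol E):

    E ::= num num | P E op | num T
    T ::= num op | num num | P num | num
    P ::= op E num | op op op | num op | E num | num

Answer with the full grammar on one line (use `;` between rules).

E ::= P E op | num E'; T ::= P num | num T'; P ::= E num | op P' | num P''; E' ::= num | T; T' ::= op | num | ε; P' ::= E num | op op; P'' ::= op | ε

E has alternatives sharing prefix 'num': factor to E → num E' with E' → num | T.
T has alternatives sharing prefix 'num': factor to T → num T' with T' → op | num | ε.
P has alternatives sharing prefix 'op': factor to P → op P' with P' → E num | op op.
P has alternatives sharing prefix 'num': factor to P → num P'' with P'' → op | ε.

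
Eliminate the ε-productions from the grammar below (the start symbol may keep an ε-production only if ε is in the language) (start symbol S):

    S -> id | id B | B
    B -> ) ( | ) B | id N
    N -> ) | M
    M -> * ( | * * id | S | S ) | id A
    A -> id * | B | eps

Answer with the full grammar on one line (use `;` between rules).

S -> id | id B | B; B -> ) ( | ) B | id N; N -> ) | M; M -> * ( | * * id | S | S ) | id A | id; A -> id * | B

Nullable set = {A}.
ε ∉ L(G), so no ε-production is kept.
For each production, add variants omitting each subset of nullable occurrences: M → id A gives id A | id.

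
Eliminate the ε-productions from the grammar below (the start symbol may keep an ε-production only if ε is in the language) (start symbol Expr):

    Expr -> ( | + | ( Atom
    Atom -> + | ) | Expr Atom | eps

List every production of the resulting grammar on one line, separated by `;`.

Expr -> ( | + | ( Atom; Atom -> + | ) | Expr Atom | Expr

Nullable nonterminals: {Atom}.
ε ∉ L(G), so no ε-production is kept.
Expand every rule over subsets of its nullable positions: Atom → Expr Atom gives Expr Atom | Expr.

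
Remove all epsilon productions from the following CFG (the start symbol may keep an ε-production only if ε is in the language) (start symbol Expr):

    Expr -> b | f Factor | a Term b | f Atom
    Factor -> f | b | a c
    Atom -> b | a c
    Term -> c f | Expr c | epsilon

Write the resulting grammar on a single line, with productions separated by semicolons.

Nullable nonterminals: {Term}.
ε ∉ L(G), so no ε-production is kept.
Expand every rule over subsets of its nullable positions: Expr → a Term b gives a Term b | a b.

Expr -> b | f Factor | a Term b | a b | f Atom; Factor -> f | b | a c; Atom -> b | a c; Term -> c f | Expr c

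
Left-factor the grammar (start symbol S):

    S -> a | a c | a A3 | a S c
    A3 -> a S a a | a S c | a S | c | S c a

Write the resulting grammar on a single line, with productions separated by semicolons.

S has alternatives sharing prefix 'a': factor to S → a S' with S' → ε | c | A3 | S c.
A3 has alternatives sharing prefix 'a S': factor to A3 → a S A3' with A3' → a a | c | ε.

S -> a S'; A3 -> c | S c a | a S A3'; S' -> ε | c | A3 | S c; A3' -> a a | c | ε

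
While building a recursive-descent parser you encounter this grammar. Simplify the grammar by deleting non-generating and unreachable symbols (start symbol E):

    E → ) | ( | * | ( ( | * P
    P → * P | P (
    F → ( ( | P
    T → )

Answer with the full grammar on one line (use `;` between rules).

E → ) | ( | * | ( (

Generating nonterminals: {E, F, T}.
Reachable from E after that: {E}.
Removed useless symbols: {F, P, T} and every production mentioning them.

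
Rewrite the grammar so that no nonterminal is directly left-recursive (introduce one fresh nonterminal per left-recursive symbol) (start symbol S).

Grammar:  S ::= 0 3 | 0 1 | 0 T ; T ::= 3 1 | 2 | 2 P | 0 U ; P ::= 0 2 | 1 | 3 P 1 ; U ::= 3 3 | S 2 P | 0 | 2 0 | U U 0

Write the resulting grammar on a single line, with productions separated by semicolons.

Left recursion appears on U.
For U: α = {U 0}, β = {3 3, S 2 P, 0, 2 0}. Rewrite as U → β U' and U' → α U' | ε.

S ::= 0 3 | 0 1 | 0 T; T ::= 3 1 | 2 | 2 P | 0 U; P ::= 0 2 | 1 | 3 P 1; U ::= 3 3 U' | S 2 P U' | 0 U' | 2 0 U'; U' ::= U 0 U' | ε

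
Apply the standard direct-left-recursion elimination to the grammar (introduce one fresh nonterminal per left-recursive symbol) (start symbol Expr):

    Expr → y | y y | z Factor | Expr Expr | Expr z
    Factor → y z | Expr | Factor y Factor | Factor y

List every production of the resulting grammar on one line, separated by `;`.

Expr → y Expr1 | y y Expr1 | z Factor Expr1; Factor → y z Factor1 | Expr Factor1; Expr1 → Expr Expr1 | z Expr1 | ε; Factor1 → y Factor Factor1 | y Factor1 | ε

Directly left-recursive nonterminals: Expr, Factor.
For Expr: α = {Expr, z}, β = {y, y y, z Factor}. Rewrite as Expr → β Expr1 and Expr1 → α Expr1 | ε.
For Factor: α = {y Factor, y}, β = {y z, Expr}. Rewrite as Factor → β Factor1 and Factor1 → α Factor1 | ε.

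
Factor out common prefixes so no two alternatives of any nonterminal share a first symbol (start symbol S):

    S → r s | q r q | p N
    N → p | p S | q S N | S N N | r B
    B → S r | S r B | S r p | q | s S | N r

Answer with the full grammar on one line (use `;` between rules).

N has alternatives sharing prefix 'p': factor to N → p N' with N' → ε | S.
B has alternatives sharing prefix 'S r': factor to B → S r B' with B' → ε | B | p.

S → r s | q r q | p N; N → q S N | S N N | r B | p N'; B → q | s S | N r | S r B'; N' → ε | S; B' → ε | B | p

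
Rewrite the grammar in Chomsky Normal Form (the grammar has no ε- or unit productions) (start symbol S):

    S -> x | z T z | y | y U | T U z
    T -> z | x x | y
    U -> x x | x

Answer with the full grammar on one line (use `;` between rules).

Introduce a nonterminal for each terminal appearing in a rule of length ≥ 2: X1 → z, X2 → y, X3 → x.
Binarize each right-hand side of length ≥ 3 by chaining fresh nonterminals (Y1, Y2, …): affected rules were S → X1 T X1; S → T U X1.

S -> x | X1 Y1 | y | X2 U | T Y2; T -> z | X3 X3 | y; U -> X3 X3 | x; X1 -> z; X2 -> y; X3 -> x; Y1 -> T X1; Y2 -> U X1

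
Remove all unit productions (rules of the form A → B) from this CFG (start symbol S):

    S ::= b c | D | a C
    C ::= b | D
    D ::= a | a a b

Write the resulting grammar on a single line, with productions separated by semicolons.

S ::= a | a a b | b c | a C; C ::= b | a | a a b; D ::= a | a a b

Unit pairs: C ⇒* {D}; S ⇒* {D}.
Replace each nonterminal's rules with the union of the non-unit rules of every nonterminal it unit-derives.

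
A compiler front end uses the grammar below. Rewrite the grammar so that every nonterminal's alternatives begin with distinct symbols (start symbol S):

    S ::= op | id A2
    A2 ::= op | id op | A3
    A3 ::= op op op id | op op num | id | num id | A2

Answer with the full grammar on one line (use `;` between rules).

S ::= op | id A2; A2 ::= op | id op | A3; A3 ::= id | num id | A2 | op op A3'; A3' ::= op id | num

A3 has alternatives sharing prefix 'op op': factor to A3 → op op A3' with A3' → op id | num.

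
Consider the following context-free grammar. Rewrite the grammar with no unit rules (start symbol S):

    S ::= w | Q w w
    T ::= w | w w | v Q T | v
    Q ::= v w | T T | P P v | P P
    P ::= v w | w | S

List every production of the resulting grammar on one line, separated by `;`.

Unit pairs: P ⇒* {S}.
Replace each nonterminal's rules with the union of the non-unit rules of every nonterminal it unit-derives.

S ::= w | Q w w; T ::= w | w w | v Q T | v; Q ::= v w | T T | P P v | P P; P ::= w | Q w w | v w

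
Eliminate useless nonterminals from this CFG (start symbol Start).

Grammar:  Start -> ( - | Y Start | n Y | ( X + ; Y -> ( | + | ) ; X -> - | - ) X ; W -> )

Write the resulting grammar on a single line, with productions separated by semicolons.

Start -> ( - | Y Start | n Y | ( X +; Y -> ( | + | ); X -> - | - ) X

Generating nonterminals: {Start, W, X, Y}.
Reachable from Start after that: {Start, X, Y}.
Removed useless symbols: {W} and every production mentioning them.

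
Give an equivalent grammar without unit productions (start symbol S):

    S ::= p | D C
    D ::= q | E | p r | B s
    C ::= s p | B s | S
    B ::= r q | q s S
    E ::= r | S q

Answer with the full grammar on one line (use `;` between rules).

Unit pairs: C ⇒* {S}; D ⇒* {E}.
For each unit pair (A, B), copy every non-unit production of B to A, then drop all unit productions.

S ::= p | D C; D ::= r | S q | q | p r | B s; C ::= s p | B s | p | D C; B ::= r q | q s S; E ::= r | S q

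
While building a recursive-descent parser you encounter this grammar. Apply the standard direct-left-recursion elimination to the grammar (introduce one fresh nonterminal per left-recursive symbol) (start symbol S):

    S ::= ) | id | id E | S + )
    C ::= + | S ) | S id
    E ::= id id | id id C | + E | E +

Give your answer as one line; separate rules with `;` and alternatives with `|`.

S ::= ) S' | id S' | id E S'; C ::= + | S ) | S id; E ::= id id E' | id id C E' | + E E'; S' ::= + ) S' | ε; E' ::= + E' | ε

Directly left-recursive nonterminals: S, E.
For S: α = {+ )}, β = {), id, id E}. Rewrite as S → β S' and S' → α S' | ε.
For E: α = {+}, β = {id id, id id C, + E}. Rewrite as E → β E' and E' → α E' | ε.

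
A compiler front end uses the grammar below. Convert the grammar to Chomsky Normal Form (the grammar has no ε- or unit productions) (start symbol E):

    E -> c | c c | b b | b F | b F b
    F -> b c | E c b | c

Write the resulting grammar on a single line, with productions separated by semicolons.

Introduce a nonterminal for each terminal appearing in a rule of length ≥ 2: X1 → c, X2 → b.
Binarize each right-hand side of length ≥ 3 by chaining fresh nonterminals (Y1, Y2, …): affected rules were E → X2 F X2; F → E X1 X2.

E -> c | X1 X1 | X2 X2 | X2 F | X2 Y1; F -> X2 X1 | E Y2 | c; X1 -> c; X2 -> b; Y1 -> F X2; Y2 -> X1 X2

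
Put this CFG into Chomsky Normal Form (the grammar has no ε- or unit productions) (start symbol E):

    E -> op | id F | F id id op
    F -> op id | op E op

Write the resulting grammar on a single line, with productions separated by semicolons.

Introduce a nonterminal for each terminal appearing in a rule of length ≥ 2: X1 → id, X2 → op.
Binarize each right-hand side of length ≥ 3 by chaining fresh nonterminals (Y1, Y2, …): affected rules were E → F X1 X1 X2; F → X2 E X2.

E -> op | X1 F | F Y1; F -> X2 X1 | X2 Y3; X1 -> id; X2 -> op; Y1 -> X1 Y2; Y2 -> X1 X2; Y3 -> E X2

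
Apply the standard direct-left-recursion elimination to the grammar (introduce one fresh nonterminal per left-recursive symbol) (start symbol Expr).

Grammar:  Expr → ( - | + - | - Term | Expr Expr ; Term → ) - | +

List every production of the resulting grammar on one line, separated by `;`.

Directly left-recursive nonterminal: Expr.
For Expr: α = {Expr}, β = {( -, + -, - Term}. Rewrite as Expr → β Expr1 and Expr1 → α Expr1 | ε.

Expr → ( - Expr1 | + - Expr1 | - Term Expr1; Term → ) - | +; Expr1 → Expr Expr1 | ε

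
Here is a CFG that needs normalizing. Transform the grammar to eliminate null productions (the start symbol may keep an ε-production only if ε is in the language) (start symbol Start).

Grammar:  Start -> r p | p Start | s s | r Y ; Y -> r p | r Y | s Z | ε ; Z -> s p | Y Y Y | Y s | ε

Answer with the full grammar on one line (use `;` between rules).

Nullable set = {Y, Z}.
ε ∉ L(G), so no ε-production is kept.
Expand every rule over subsets of its nullable positions: Start → r Y gives r Y | r. Y → r Y gives r Y | r. Y → s Z gives s Z | s. Z → Y Y Y gives Y Y Y | Y Y | Y.

Start -> r p | p Start | s s | r Y | r; Y -> r p | r Y | r | s Z | s; Z -> s p | Y Y Y | Y Y | Y | Y s | s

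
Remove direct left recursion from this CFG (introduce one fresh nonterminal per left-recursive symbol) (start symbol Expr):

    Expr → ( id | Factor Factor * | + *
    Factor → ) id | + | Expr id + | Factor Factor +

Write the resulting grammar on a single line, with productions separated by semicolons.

Directly left-recursive nonterminal: Factor.
For Factor: α = {Factor +}, β = {) id, +, Expr id +}. Rewrite as Factor → β Factor1 and Factor1 → α Factor1 | ε.

Expr → ( id | Factor Factor * | + *; Factor → ) id Factor1 | + Factor1 | Expr id + Factor1; Factor1 → Factor + Factor1 | epsilon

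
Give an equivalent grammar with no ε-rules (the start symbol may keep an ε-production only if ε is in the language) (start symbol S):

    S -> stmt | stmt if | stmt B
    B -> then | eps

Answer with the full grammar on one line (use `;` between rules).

Nullable set = {B}.
ε ∉ L(G), so no ε-production is kept.

S -> stmt | stmt if | stmt B; B -> then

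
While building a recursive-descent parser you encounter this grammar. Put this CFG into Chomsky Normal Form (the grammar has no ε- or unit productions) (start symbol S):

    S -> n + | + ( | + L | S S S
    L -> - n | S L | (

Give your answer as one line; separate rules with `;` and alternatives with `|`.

Introduce a nonterminal for each terminal appearing in a rule of length ≥ 2: X1 → n, X2 → +, X3 → (, X4 → -.
Binarize each right-hand side of length ≥ 3 by chaining fresh nonterminals (Y1, Y2, …): affected rules were S → S S S.

S -> X1 X2 | X2 X3 | X2 L | S Y1; L -> X4 X1 | S L | (; X1 -> n; X2 -> +; X3 -> (; X4 -> -; Y1 -> S S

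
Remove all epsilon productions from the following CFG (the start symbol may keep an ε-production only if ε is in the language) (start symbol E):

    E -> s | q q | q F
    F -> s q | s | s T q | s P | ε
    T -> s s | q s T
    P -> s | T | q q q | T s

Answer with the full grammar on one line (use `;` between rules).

Nullable set = {F}.
ε ∉ L(G), so no ε-production is kept.
For each production, add variants omitting each subset of nullable occurrences: E → q F gives q F | q.

E -> s | q q | q F | q; F -> s q | s | s T q | s P; T -> s s | q s T; P -> s | T | q q q | T s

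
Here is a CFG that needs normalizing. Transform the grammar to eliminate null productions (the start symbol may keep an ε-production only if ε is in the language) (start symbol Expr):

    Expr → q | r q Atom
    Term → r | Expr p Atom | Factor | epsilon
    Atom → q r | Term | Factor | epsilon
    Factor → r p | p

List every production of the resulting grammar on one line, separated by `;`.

Expr → q | r q Atom | r q; Term → r | Expr p Atom | Expr p | Factor; Atom → q r | Term | Factor; Factor → r p | p

Nullable set = {Atom, Term}.
ε ∉ L(G), so no ε-production is kept.
Add the nullable-subset variants: Expr → r q Atom gives r q Atom | r q. Term → Expr p Atom gives Expr p Atom | Expr p.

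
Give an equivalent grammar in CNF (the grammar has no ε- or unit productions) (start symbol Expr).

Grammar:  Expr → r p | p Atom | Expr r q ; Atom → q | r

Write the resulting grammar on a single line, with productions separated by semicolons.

Introduce a nonterminal for each terminal appearing in a rule of length ≥ 2: X1 → r, X2 → p, X3 → q.
Binarize each right-hand side of length ≥ 3 by chaining fresh nonterminals (Y1, Y2, …): affected rules were Expr → Expr X1 X3.

Expr → X1 X2 | X2 Atom | Expr Y1; Atom → q | r; X1 → r; X2 → p; X3 → q; Y1 → X1 X3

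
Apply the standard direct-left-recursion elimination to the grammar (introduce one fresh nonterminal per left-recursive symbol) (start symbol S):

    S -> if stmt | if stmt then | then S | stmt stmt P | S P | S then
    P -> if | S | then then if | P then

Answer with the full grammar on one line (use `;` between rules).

S, P are directly left-recursive.
For S: α = {P, then}, β = {if stmt, if stmt then, then S, stmt stmt P}. Rewrite as S → β S' and S' → α S' | ε.
For P: α = {then}, β = {if, S, then then if}. Rewrite as P → β P' and P' → α P' | ε.

S -> if stmt S' | if stmt then S' | then S S' | stmt stmt P S'; P -> if P' | S P' | then then if P'; S' -> P S' | then S' | ε; P' -> then P' | ε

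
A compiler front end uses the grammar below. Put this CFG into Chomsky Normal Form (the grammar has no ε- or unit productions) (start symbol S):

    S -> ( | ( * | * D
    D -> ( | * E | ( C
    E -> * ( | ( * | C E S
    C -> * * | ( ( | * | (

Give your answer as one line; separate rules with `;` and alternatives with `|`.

Introduce a nonterminal for each terminal appearing in a rule of length ≥ 2: X1 → (, X2 → *.
Binarize each right-hand side of length ≥ 3 by chaining fresh nonterminals (Y1, Y2, …): affected rules were E → C E S.

S -> ( | X1 X2 | X2 D; D -> ( | X2 E | X1 C; E -> X2 X1 | X1 X2 | C Y1; C -> X2 X2 | X1 X1 | * | (; X1 -> (; X2 -> *; Y1 -> E S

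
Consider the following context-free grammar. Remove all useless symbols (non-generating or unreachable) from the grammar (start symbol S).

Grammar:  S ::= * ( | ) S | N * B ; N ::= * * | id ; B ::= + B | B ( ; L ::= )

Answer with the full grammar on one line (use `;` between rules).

Generating nonterminals: {L, N, S}.
Reachable from S after that: {S}.
Removed useless symbols: {B, L, N} and every production mentioning them.

S ::= * ( | ) S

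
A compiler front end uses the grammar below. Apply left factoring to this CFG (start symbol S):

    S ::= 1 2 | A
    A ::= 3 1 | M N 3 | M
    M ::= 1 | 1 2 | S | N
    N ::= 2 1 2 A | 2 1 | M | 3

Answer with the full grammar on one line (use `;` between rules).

A has alternatives sharing prefix 'M': factor to A → M A' with A' → N 3 | ε.
M has alternatives sharing prefix '1': factor to M → 1 M' with M' → ε | 2.
N has alternatives sharing prefix '2 1': factor to N → 2 1 N' with N' → 2 A | ε.

S ::= 1 2 | A; A ::= 3 1 | M A'; M ::= S | N | 1 M'; N ::= M | 3 | 2 1 N'; A' ::= N 3 | eps; M' ::= eps | 2; N' ::= 2 A | eps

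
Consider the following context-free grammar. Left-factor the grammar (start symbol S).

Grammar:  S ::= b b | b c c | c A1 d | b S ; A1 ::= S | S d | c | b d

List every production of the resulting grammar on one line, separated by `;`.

S ::= c A1 d | b S'; A1 ::= c | b d | S A1'; S' ::= b | c c | S; A1' ::= ε | d

S has alternatives sharing prefix 'b': factor to S → b S' with S' → b | c c | S.
A1 has alternatives sharing prefix 'S': factor to A1 → S A1' with A1' → ε | d.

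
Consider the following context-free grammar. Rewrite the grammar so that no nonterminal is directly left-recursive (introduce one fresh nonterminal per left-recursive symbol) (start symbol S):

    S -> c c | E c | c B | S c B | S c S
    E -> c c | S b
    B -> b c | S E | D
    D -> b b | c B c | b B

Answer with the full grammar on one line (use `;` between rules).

S -> c c S' | E c S' | c B S'; E -> c c | S b; B -> b c | S E | D; D -> b b | c B c | b B; S' -> c B S' | c S S' | ε

S is directly left-recursive.
For S: α = {c B, c S}, β = {c c, E c, c B}. Rewrite as S → β S' and S' → α S' | ε.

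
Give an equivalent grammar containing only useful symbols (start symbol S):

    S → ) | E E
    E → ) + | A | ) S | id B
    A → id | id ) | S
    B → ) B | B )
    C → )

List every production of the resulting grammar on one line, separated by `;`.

Generating nonterminals: {A, C, E, S}.
Reachable from S after that: {A, E, S}.
Removed useless symbols: {B, C} and every production mentioning them.

S → ) | E E; E → ) + | A | ) S; A → id | id ) | S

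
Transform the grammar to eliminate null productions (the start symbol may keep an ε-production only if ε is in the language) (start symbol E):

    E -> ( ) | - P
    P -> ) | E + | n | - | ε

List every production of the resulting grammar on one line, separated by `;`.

Nullable set = {P}.
ε ∉ L(G), so no ε-production is kept.
Add the nullable-subset variants: E → - P gives - P | -.

E -> ( ) | - P | -; P -> ) | E + | n | -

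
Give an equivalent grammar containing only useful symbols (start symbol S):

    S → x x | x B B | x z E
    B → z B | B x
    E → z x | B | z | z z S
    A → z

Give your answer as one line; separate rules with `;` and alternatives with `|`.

Generating nonterminals: {A, E, S}.
Reachable from S after that: {E, S}.
Removed useless symbols: {A, B} and every production mentioning them.

S → x x | x z E; E → z x | z | z z S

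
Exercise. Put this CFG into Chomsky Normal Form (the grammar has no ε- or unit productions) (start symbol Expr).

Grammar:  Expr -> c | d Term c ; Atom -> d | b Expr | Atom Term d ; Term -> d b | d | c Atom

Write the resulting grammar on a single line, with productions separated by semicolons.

Expr -> c | X1 Y1; Atom -> d | X3 Expr | Atom Y2; Term -> X1 X3 | d | X2 Atom; X1 -> d; X2 -> c; X3 -> b; Y1 -> Term X2; Y2 -> Term X1

Introduce a nonterminal for each terminal appearing in a rule of length ≥ 2: X1 → d, X2 → c, X3 → b.
Binarize each right-hand side of length ≥ 3 by chaining fresh nonterminals (Y1, Y2, …): affected rules were Expr → X1 Term X2; Atom → Atom Term X1.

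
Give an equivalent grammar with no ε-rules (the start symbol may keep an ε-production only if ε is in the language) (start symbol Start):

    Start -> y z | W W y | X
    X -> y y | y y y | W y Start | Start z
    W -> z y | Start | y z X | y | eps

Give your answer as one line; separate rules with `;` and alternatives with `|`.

Start -> y z | W W y | W y | y | X; X -> y y | y y y | W y Start | y Start | Start z; W -> z y | Start | y z X | y

Nullable nonterminals: {W}.
ε ∉ L(G), so no ε-production is kept.
Add the nullable-subset variants: Start → W W y gives W W y | W y | y. X → W y Start gives W y Start | y Start.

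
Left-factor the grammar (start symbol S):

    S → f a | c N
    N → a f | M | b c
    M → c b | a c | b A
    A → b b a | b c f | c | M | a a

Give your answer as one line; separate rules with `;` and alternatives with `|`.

S → f a | c N; N → a f | M | b c; M → c b | a c | b A; A → c | M | a a | b A'; A' → b a | c f

A has alternatives sharing prefix 'b': factor to A → b A' with A' → b a | c f.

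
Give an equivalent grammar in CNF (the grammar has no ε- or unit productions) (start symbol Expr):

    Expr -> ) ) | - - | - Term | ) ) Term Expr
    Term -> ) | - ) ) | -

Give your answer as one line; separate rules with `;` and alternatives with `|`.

Expr -> X1 X1 | X2 X2 | X2 Term | X1 Y1; Term -> ) | X2 Y3 | -; X1 -> ); X2 -> -; Y1 -> X1 Y2; Y2 -> Term Expr; Y3 -> X1 X1

Introduce a nonterminal for each terminal appearing in a rule of length ≥ 2: X1 → ), X2 → -.
Binarize each right-hand side of length ≥ 3 by chaining fresh nonterminals (Y1, Y2, …): affected rules were Expr → X1 X1 Term Expr; Term → X2 X1 X1.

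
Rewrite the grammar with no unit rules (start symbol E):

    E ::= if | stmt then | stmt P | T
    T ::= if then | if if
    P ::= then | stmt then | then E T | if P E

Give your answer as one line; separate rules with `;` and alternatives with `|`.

E ::= if | stmt then | stmt P | if then | if if; T ::= if then | if if; P ::= then | stmt then | then E T | if P E

Unit pairs: E ⇒* {T}.
For every A with A ⇒* B via unit rules, add B's non-unit alternatives to A; then delete every rule of the form X → Y.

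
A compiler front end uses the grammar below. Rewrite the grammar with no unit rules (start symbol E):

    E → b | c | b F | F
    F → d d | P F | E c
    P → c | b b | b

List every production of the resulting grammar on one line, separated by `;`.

E → b | c | b F | d d | P F | E c; F → d d | P F | E c; P → c | b b | b

Unit pairs: E ⇒* {F}.
For each unit pair (A, B), copy every non-unit production of B to A, then drop all unit productions.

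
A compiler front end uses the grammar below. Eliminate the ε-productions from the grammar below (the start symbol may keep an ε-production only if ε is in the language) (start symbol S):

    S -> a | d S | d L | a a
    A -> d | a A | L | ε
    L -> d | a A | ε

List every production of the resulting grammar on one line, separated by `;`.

Nullable nonterminals: {A, L}.
ε ∉ L(G), so no ε-production is kept.
For each production, add variants omitting each subset of nullable occurrences: S → d L gives d L | d. A → a A gives a A | a. L → a A gives a A | a.

S -> a | d S | d L | d | a a; A -> d | a A | a | L; L -> d | a A | a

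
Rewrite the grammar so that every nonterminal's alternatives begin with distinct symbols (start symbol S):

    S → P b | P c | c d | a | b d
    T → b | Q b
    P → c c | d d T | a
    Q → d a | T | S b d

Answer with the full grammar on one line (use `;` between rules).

S → c d | a | b d | P S'; T → b | Q b; P → c c | d d T | a; Q → d a | T | S b d; S' → b | c

S has alternatives sharing prefix 'P': factor to S → P S' with S' → b | c.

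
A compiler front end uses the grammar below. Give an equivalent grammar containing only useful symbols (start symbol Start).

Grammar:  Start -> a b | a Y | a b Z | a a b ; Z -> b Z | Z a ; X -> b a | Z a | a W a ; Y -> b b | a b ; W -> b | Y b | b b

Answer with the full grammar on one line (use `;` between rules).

Start -> a b | a Y | a a b; Y -> b b | a b

Generating nonterminals: {Start, W, X, Y}.
Reachable from Start after that: {Start, Y}.
Removed useless symbols: {W, X, Z} and every production mentioning them.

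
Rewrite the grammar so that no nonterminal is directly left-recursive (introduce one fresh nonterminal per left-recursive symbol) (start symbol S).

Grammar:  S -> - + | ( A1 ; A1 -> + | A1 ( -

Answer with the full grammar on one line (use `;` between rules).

S -> - + | ( A1; A1 -> + A1'; A1' -> ( - A1' | ε

Directly left-recursive nonterminal: A1.
For A1: α = {( -}, β = {+}. Rewrite as A1 → β A1' and A1' → α A1' | ε.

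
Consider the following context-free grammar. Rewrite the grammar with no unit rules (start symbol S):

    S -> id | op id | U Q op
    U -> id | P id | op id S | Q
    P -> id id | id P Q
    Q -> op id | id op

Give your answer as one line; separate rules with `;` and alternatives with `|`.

S -> id | op id | U Q op; U -> id | P id | op id S | op id | id op; P -> id id | id P Q; Q -> op id | id op

Unit pairs: U ⇒* {Q}.
Replace each nonterminal's rules with the union of the non-unit rules of every nonterminal it unit-derives.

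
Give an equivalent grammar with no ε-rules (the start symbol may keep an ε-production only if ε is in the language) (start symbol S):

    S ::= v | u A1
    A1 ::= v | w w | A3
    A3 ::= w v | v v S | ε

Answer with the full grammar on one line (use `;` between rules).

Nullable set = {A1, A3}.
ε ∉ L(G), so no ε-production is kept.
Expand every rule over subsets of its nullable positions: S → u A1 gives u A1 | u.

S ::= v | u A1 | u; A1 ::= v | w w | A3; A3 ::= w v | v v S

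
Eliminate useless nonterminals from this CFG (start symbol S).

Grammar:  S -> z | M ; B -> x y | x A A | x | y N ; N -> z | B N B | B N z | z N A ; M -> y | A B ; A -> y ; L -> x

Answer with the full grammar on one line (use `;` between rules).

Generating nonterminals: {A, B, L, M, N, S}.
Reachable from S after that: {A, B, M, N, S}.
Removed useless symbols: {L} and every production mentioning them.

S -> z | M; B -> x y | x A A | x | y N; N -> z | B N B | B N z | z N A; M -> y | A B; A -> y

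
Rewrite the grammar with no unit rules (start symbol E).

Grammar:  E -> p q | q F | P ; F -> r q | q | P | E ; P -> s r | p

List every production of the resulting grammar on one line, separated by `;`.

Unit pairs: E ⇒* {P}; F ⇒* {E, P}.
Replace each nonterminal's rules with the union of the non-unit rules of every nonterminal it unit-derives.

E -> p q | q F | s r | p; F -> p q | q F | r q | q | s r | p; P -> s r | p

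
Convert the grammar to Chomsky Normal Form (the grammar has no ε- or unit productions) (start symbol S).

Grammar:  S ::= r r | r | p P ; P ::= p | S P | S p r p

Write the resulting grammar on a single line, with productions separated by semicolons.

S ::= X1 X1 | r | X2 P; P ::= p | S P | S Y1; X1 ::= r; X2 ::= p; Y1 ::= X2 Y2; Y2 ::= X1 X2

Introduce a nonterminal for each terminal appearing in a rule of length ≥ 2: X1 → r, X2 → p.
Binarize each right-hand side of length ≥ 3 by chaining fresh nonterminals (Y1, Y2, …): affected rules were P → S X2 X1 X2.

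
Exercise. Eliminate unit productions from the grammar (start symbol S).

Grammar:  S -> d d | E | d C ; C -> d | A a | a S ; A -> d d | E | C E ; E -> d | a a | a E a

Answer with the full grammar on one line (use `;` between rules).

Unit pairs: A ⇒* {E}; S ⇒* {E}.
For each unit pair (A, B), copy every non-unit production of B to A, then drop all unit productions.

S -> d | a a | a E a | d d | d C; C -> d | A a | a S; A -> d | a a | a E a | d d | C E; E -> d | a a | a E a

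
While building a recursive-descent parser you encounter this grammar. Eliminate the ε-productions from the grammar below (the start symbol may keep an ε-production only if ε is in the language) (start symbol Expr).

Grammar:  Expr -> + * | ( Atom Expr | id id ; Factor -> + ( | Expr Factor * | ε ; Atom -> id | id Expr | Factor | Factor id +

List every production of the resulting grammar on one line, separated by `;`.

Expr -> + * | ( Atom Expr | ( Expr | id id; Factor -> + ( | Expr Factor * | Expr *; Atom -> id | id Expr | Factor | Factor id + | id +

Nullable nonterminals: {Atom, Factor}.
ε ∉ L(G), so no ε-production is kept.
Expand every rule over subsets of its nullable positions: Expr → ( Atom Expr gives ( Atom Expr | ( Expr. Factor → Expr Factor * gives Expr Factor * | Expr *. Atom → Factor id + gives Factor id + | id +.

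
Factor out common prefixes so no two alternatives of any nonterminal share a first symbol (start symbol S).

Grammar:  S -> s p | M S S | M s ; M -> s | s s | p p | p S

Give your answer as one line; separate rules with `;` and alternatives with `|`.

S -> s p | M S'; M -> s M' | p M''; S' -> S S | s; M' -> ε | s; M'' -> p | S

S has alternatives sharing prefix 'M': factor to S → M S' with S' → S S | s.
M has alternatives sharing prefix 's': factor to M → s M' with M' → ε | s.
M has alternatives sharing prefix 'p': factor to M → p M'' with M'' → p | S.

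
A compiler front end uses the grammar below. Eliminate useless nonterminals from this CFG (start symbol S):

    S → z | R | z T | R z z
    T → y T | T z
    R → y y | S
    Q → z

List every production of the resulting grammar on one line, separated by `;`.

S → z | R | R z z; R → y y | S

Generating nonterminals: {Q, R, S}.
Reachable from S after that: {R, S}.
Removed useless symbols: {Q, T} and every production mentioning them.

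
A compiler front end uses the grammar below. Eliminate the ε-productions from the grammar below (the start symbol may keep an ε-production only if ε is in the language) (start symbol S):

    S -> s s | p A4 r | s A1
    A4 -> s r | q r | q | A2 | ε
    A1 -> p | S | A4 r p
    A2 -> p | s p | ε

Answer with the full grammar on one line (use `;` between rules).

The nullable symbols are {A2, A4}.
ε ∉ L(G), so no ε-production is kept.
For each production, add variants omitting each subset of nullable occurrences: S → p A4 r gives p A4 r | p r. A1 → A4 r p gives A4 r p | r p.

S -> s s | p A4 r | p r | s A1; A4 -> s r | q r | q | A2; A1 -> p | S | A4 r p | r p; A2 -> p | s p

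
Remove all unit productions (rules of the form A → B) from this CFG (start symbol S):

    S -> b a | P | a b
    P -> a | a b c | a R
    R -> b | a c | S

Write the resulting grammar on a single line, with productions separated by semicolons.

S -> b a | a b | a | a b c | a R; P -> a | a b c | a R; R -> b a | a b | a | a b c | a R | b | a c

Unit pairs: R ⇒* {P, S}; S ⇒* {P}.
For every A with A ⇒* B via unit rules, add B's non-unit alternatives to A; then delete every rule of the form X → Y.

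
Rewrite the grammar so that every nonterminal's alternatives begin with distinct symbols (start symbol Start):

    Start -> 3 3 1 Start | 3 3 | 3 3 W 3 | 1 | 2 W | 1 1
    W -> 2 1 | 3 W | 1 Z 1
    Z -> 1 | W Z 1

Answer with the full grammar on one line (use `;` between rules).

Start has alternatives sharing prefix '3 3': factor to Start → 3 3 Start1 with Start1 → 1 Start | ε | W 3.
Start has alternatives sharing prefix '1': factor to Start → 1 Start2 with Start2 → ε | 1.

Start -> 2 W | 3 3 Start1 | 1 Start2; W -> 2 1 | 3 W | 1 Z 1; Z -> 1 | W Z 1; Start1 -> 1 Start | ε | W 3; Start2 -> ε | 1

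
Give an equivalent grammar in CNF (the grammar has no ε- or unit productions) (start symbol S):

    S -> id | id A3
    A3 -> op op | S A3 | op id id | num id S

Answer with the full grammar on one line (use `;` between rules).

S -> id | X1 A3; A3 -> X2 X2 | S A3 | X2 Y1 | X3 Y2; X1 -> id; X2 -> op; X3 -> num; Y1 -> X1 X1; Y2 -> X1 S

Introduce a nonterminal for each terminal appearing in a rule of length ≥ 2: X1 → id, X2 → op, X3 → num.
Binarize each right-hand side of length ≥ 3 by chaining fresh nonterminals (Y1, Y2, …): affected rules were A3 → X2 X1 X1; A3 → X3 X1 S.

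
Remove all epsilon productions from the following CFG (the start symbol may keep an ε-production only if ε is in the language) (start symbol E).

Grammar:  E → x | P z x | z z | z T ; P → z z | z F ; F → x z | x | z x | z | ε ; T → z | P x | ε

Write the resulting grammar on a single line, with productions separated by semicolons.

Nullable set = {F, T}.
ε ∉ L(G), so no ε-production is kept.
Expand every rule over subsets of its nullable positions: E → z T gives z T | z. P → z F gives z F | z.

E → x | P z x | z z | z T | z; P → z z | z F | z; F → x z | x | z x | z; T → z | P x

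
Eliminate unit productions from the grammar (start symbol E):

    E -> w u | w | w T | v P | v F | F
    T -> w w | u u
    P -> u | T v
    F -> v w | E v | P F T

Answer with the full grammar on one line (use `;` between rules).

Unit pairs: E ⇒* {F}.
For each unit pair (A, B), copy every non-unit production of B to A, then drop all unit productions.

E -> w u | w | w T | v P | v F | v w | E v | P F T; T -> w w | u u; P -> u | T v; F -> v w | E v | P F T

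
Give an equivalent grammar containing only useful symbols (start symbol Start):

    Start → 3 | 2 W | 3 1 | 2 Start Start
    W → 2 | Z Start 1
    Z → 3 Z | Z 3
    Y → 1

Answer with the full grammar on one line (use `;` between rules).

Generating nonterminals: {Start, W, Y}.
Reachable from Start after that: {Start, W}.
Removed useless symbols: {Y, Z} and every production mentioning them.

Start → 3 | 2 W | 3 1 | 2 Start Start; W → 2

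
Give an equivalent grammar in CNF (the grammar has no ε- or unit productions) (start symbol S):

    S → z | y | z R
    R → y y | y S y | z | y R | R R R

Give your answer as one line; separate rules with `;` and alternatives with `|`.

Introduce a nonterminal for each terminal appearing in a rule of length ≥ 2: X1 → z, X2 → y.
Binarize each right-hand side of length ≥ 3 by chaining fresh nonterminals (Y1, Y2, …): affected rules were R → X2 S X2; R → R R R.

S → z | y | X1 R; R → X2 X2 | X2 Y1 | z | X2 R | R Y2; X1 → z; X2 → y; Y1 → S X2; Y2 → R R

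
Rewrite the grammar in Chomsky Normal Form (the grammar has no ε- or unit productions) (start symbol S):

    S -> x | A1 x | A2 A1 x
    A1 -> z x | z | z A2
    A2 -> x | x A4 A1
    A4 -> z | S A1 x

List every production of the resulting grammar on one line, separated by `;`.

Introduce a nonterminal for each terminal appearing in a rule of length ≥ 2: X1 → x, X2 → z.
Binarize each right-hand side of length ≥ 3 by chaining fresh nonterminals (Y1, Y2, …): affected rules were S → A2 A1 X1; A2 → X1 A4 A1; A4 → S A1 X1.

S -> x | A1 X1 | A2 Y1; A1 -> X2 X1 | z | X2 A2; A2 -> x | X1 Y2; A4 -> z | S Y3; X1 -> x; X2 -> z; Y1 -> A1 X1; Y2 -> A4 A1; Y3 -> A1 X1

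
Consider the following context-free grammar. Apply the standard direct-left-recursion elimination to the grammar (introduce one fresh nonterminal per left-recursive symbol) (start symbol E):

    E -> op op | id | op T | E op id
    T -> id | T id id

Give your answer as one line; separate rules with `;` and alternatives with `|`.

E -> op op E' | id E' | op T E'; T -> id T'; E' -> op id E' | ε; T' -> id id T' | ε

E, T are directly left-recursive.
For E: α = {op id}, β = {op op, id, op T}. Rewrite as E → β E' and E' → α E' | ε.
For T: α = {id id}, β = {id}. Rewrite as T → β T' and T' → α T' | ε.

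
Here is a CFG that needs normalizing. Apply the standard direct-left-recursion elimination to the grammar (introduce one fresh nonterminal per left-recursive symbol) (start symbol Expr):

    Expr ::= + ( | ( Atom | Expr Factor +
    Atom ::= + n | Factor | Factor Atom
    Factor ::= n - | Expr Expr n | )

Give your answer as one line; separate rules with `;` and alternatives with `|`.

Expr ::= + ( Expr1 | ( Atom Expr1; Atom ::= + n | Factor | Factor Atom; Factor ::= n - | Expr Expr n | ); Expr1 ::= Factor + Expr1 | ε

Directly left-recursive nonterminal: Expr.
For Expr: α = {Factor +}, β = {+ (, ( Atom}. Rewrite as Expr → β Expr1 and Expr1 → α Expr1 | ε.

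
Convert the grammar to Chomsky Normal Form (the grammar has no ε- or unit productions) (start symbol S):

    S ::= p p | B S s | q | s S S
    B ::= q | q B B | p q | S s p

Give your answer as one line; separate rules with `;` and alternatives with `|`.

S ::= X1 X1 | B Y1 | q | X2 Y2; B ::= q | X3 Y3 | X1 X3 | S Y4; X1 ::= p; X2 ::= s; X3 ::= q; Y1 ::= S X2; Y2 ::= S S; Y3 ::= B B; Y4 ::= X2 X1

Introduce a nonterminal for each terminal appearing in a rule of length ≥ 2: X1 → p, X2 → s, X3 → q.
Binarize each right-hand side of length ≥ 3 by chaining fresh nonterminals (Y1, Y2, …): affected rules were S → B S X2; S → X2 S S; B → X3 B B; B → S X2 X1.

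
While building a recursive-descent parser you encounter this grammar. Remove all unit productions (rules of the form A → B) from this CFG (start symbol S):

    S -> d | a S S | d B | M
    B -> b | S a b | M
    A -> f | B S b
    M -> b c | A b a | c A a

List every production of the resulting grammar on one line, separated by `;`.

S -> d | a S S | d B | b c | A b a | c A a; B -> b | S a b | b c | A b a | c A a; A -> f | B S b; M -> b c | A b a | c A a

Unit pairs: B ⇒* {M}; S ⇒* {M}.
Replace each nonterminal's rules with the union of the non-unit rules of every nonterminal it unit-derives.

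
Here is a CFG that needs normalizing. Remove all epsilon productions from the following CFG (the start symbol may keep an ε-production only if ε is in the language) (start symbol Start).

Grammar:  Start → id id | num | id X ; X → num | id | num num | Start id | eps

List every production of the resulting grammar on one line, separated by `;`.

The nullable symbols are {X}.
ε ∉ L(G), so no ε-production is kept.
Add the nullable-subset variants: Start → id X gives id X | id.

Start → id id | num | id X | id; X → num | id | num num | Start id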